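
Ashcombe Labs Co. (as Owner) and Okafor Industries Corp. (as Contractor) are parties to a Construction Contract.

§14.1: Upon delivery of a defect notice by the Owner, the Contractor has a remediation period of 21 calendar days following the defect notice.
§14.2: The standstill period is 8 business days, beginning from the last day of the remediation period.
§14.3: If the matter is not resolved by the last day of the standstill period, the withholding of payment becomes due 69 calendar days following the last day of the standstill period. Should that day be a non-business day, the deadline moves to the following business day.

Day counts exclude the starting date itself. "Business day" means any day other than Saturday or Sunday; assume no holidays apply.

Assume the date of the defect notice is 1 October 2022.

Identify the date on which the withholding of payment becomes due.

Adding 21 calendar days to 1 October 2022 gives 22 October 2022, which is the last day of the remediation period.
From Saturday, 22 October 2022, 8 business days (Oct 24, Oct 25, Oct 26, Oct 27, Oct 28, Oct 31, Nov 1, Nov 2, skipping weekends) brings us to Wednesday, 2 November 2022, which is the last day of the standstill period.
Adding 69 calendar days to 2 November 2022 gives 10 January 2023, which is the date on which the withholding of payment becomes due. 10 January 2023 is a Tuesday, so no roll-forward applies.

10 January 2023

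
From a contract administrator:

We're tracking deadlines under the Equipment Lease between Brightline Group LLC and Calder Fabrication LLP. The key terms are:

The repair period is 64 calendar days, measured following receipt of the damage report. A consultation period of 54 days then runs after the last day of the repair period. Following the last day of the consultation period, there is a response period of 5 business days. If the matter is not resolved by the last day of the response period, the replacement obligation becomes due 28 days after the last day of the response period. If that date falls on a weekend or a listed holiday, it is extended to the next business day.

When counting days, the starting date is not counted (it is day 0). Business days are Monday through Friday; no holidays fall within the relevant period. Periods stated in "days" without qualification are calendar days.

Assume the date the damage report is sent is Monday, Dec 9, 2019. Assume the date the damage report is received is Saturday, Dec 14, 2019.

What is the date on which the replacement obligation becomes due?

Adding 64 calendar days to Dec 14, 2019 gives Feb 16, 2020, which is the last day of the repair period.
The last day of the consultation period: Feb 16, 2020 + 54 days = Apr 10, 2020.
The last day of the response period: 5 business days after Friday, Apr 10, 2020, skipping weekends — Apr 13, Apr 14, Apr 15, Apr 16, Apr 17 — lands on Friday, Apr 17, 2020.
The date on which the replacement obligation becomes due: Apr 17, 2020 + 28 days = May 15, 2020. May 15, 2020 is a Friday, so no roll-forward applies.

May 15, 2020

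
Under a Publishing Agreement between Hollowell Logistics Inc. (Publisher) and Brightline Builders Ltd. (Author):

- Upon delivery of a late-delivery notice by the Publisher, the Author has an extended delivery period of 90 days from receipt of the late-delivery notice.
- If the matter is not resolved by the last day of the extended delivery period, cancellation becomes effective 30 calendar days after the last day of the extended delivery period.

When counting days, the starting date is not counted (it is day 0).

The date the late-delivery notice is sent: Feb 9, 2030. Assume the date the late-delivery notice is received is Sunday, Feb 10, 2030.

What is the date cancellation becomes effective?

The last day of the extended delivery period: 90 calendar days after Feb 10, 2030 is May 11, 2030.
Adding 30 calendar days to May 11, 2030 gives Jun 10, 2030, which is the date cancellation becomes effective.

Jun 10, 2030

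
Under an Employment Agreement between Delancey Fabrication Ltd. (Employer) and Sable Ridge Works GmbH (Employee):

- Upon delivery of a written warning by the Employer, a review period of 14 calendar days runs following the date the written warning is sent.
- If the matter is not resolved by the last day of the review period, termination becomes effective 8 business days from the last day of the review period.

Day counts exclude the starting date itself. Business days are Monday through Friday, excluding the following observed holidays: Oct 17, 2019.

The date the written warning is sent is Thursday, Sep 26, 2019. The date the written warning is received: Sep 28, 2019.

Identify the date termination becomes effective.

Oct 23, 2019

Adding 14 calendar days to Sep 26, 2019 gives Oct 10, 2019, which is the last day of the review period.
The date termination becomes effective: 8 business days after Thursday, Oct 10, 2019, skipping weekends and the listed holiday on Oct 17 — Oct 11, Oct 14, Oct 15, Oct 16, Oct 18, Oct 21, Oct 22, Oct 23 — lands on Wednesday, Oct 23, 2019.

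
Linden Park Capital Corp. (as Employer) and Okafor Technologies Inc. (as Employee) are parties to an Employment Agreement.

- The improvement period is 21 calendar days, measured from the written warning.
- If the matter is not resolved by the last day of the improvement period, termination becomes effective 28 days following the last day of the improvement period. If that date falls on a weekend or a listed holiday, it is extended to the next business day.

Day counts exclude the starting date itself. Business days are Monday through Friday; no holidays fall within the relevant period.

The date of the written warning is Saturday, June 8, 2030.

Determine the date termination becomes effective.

July 29, 2030

Adding 21 calendar days to June 8, 2030 gives June 29, 2030, which is the last day of the improvement period.
The date termination becomes effective: 28 calendar days after June 29, 2030 is July 27, 2030. That falls on a Saturday, so it rolls to the next business day, Monday, July 29, 2030.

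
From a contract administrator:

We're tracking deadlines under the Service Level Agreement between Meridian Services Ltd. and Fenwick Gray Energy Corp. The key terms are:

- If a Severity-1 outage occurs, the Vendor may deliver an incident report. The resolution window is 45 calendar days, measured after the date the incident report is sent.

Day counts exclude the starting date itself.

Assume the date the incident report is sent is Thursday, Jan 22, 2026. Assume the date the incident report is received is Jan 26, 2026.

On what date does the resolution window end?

Adding 45 calendar days to Jan 22, 2026 gives Mar 8, 2026, which is the last day of the resolution window.

Mar 8, 2026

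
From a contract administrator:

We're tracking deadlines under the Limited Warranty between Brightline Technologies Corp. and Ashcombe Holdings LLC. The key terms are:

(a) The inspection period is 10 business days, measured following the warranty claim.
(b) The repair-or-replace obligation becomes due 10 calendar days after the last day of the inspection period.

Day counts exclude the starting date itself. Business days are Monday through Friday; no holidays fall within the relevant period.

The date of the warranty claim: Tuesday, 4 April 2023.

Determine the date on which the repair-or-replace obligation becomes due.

28 April 2023

From Tuesday, 4 April 2023, 10 business days (Apr 5, Apr 6, Apr 7, Apr 10, Apr 11, Apr 12, Apr 13, Apr 14, Apr 17, Apr 18, skipping weekends) brings us to Tuesday, 18 April 2023, which is the last day of the inspection period.
The date on which the repair-or-replace obligation becomes due: 18 April 2023 + 10 days = 28 April 2023.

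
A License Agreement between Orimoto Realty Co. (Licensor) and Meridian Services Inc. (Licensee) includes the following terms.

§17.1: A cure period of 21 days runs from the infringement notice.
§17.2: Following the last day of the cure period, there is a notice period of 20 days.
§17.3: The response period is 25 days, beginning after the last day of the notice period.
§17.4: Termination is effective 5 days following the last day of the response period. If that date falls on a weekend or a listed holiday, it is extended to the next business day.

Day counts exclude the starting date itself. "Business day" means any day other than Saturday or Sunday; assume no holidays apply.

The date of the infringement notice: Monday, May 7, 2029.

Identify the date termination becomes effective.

Jul 17, 2029

The last day of the cure period: May 7, 2029 + 21 days = May 28, 2029.
The last day of the notice period: 20 calendar days after May 28, 2029 is Jun 17, 2029.
The last day of the response period: 25 calendar days after Jun 17, 2029 is Jul 12, 2029.
Adding 5 calendar days to Jul 12, 2029 gives Jul 17, 2029, which is the date termination becomes effective. Jul 17, 2029 is a Tuesday, so no roll-forward applies.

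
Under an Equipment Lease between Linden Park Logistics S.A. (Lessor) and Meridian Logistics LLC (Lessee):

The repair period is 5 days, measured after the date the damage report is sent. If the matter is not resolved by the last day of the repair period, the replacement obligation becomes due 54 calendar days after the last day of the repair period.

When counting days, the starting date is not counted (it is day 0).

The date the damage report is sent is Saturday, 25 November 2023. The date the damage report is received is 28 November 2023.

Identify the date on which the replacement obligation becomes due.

23 January 2024

Adding 5 calendar days to 25 November 2023 gives 30 November 2023, which is the last day of the repair period.
The date on which the replacement obligation becomes due: 30 November 2023 + 54 days = 23 January 2024.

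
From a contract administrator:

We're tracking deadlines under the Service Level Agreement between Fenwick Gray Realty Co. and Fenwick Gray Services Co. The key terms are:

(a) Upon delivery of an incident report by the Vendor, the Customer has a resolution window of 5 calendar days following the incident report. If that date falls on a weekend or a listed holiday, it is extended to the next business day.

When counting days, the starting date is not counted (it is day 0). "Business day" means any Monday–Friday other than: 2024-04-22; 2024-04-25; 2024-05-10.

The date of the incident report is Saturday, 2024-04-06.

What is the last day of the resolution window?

The last day of the resolution window: 2024-04-06 + 5 days = 2024-04-11. 2024-04-11 is a Thursday and is not a listed holiday, so no roll-forward applies.

2024-04-11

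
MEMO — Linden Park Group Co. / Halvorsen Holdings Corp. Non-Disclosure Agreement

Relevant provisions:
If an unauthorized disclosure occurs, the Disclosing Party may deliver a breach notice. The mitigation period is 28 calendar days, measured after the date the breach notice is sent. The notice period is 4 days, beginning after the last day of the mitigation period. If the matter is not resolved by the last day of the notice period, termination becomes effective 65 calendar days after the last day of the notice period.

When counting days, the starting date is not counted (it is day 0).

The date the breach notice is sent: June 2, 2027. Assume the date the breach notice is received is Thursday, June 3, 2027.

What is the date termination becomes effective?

September 7, 2027

The last day of the mitigation period: June 2, 2027 + 28 days = June 30, 2027.
Adding 4 calendar days to June 30, 2027 gives July 4, 2027, which is the last day of the notice period.
Adding 65 calendar days to July 4, 2027 gives September 7, 2027, which is the date termination becomes effective.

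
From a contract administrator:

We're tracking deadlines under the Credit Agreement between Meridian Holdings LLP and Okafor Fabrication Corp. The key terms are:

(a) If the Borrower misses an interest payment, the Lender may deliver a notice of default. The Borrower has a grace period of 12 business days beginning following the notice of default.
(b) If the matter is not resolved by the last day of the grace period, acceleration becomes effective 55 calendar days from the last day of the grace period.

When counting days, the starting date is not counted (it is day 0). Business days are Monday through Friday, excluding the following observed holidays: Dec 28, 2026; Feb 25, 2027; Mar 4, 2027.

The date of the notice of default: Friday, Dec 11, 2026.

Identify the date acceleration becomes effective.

Feb 23, 2027

The last day of the grace period: 12 business days after Friday, Dec 11, 2026, skipping weekends and the listed holiday on Dec 28 — Dec 14, Dec 15, Dec 16, Dec 17, …, Dec 25, Dec 29, Dec 30 — lands on Wednesday, Dec 30, 2026.
The date acceleration becomes effective: Dec 30, 2026 + 55 days = Feb 23, 2027.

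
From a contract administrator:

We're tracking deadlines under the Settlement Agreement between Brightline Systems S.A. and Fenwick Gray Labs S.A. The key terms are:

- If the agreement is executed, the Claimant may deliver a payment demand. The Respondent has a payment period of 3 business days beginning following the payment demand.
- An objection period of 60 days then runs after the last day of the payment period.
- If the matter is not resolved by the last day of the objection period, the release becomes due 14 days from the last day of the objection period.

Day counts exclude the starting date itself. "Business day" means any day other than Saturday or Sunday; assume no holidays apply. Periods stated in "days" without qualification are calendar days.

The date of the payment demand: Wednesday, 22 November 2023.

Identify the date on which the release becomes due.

The last day of the payment period: counting 3 business days from Wednesday, 22 November 2023 (Nov 23, Nov 24, Nov 27, skipping weekends) reaches Monday, 27 November 2023.
The last day of the objection period: 27 November 2023 + 60 days = 26 January 2024.
The date on which the release becomes due: 26 January 2024 + 14 days = 9 February 2024.

9 February 2024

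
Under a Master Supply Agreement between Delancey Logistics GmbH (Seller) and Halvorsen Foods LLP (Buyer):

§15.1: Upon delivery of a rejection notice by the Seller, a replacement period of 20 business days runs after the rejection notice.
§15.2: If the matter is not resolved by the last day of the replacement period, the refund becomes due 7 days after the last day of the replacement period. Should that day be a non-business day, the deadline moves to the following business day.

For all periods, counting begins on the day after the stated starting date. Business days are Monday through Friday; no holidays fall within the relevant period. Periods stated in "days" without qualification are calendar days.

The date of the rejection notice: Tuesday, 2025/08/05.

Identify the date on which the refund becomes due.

From Tuesday, 2025/08/05, 20 business days (Aug 6, Aug 7, Aug 8, Aug 11, …, Aug 29, Sep 1, Sep 2, skipping weekends) brings us to Tuesday, 2025/09/02, which is the last day of the replacement period.
Adding 7 calendar days to 2025/09/02 gives 2025/09/09, which is the date on which the refund becomes due. 2025/09/09 is a Tuesday, so no roll-forward applies.

2025/09/09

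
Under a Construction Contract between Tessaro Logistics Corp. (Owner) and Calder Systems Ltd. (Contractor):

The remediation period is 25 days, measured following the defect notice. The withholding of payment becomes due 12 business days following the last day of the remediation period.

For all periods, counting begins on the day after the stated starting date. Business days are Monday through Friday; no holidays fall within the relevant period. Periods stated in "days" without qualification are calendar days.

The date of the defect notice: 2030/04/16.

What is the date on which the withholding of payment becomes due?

Adding 25 calendar days to 2030/04/16 gives 2030/05/11, which is the last day of the remediation period.
The date on which the withholding of payment becomes due: 12 business days after Saturday, 2030/05/11, skipping weekends — May 13, May 14, May 15, May 16, …, May 24, May 27, May 28 — lands on Tuesday, 2030/05/28.

2030/05/28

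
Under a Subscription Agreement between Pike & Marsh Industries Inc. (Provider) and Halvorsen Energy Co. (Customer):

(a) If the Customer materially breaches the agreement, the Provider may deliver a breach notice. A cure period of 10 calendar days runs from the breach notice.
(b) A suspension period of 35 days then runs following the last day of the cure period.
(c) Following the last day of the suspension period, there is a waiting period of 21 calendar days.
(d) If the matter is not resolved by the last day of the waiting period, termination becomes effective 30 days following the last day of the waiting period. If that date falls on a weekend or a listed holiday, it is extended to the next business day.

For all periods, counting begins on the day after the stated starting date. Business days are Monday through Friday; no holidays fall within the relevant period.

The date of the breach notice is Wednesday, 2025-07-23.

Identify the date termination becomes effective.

The last day of the cure period: 2025-07-23 + 10 days = 2025-08-02.
The last day of the suspension period: 35 calendar days after 2025-08-02 is 2025-09-06.
The last day of the waiting period: 21 calendar days after 2025-09-06 is 2025-09-27.
The date termination becomes effective: 2025-09-27 + 30 days = 2025-10-27. 2025-10-27 is a Monday, so no roll-forward applies.

2025-10-27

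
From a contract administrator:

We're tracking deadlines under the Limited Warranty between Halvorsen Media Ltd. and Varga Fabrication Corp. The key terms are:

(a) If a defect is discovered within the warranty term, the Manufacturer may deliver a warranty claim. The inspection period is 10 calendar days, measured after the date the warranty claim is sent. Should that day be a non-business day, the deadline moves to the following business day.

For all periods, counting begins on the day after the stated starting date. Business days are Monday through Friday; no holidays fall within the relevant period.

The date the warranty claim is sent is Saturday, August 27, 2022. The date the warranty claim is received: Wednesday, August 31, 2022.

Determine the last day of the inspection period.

The last day of the inspection period: August 27, 2022 + 10 days = September 6, 2022. September 6, 2022 is a Tuesday, so no roll-forward applies.

September 6, 2022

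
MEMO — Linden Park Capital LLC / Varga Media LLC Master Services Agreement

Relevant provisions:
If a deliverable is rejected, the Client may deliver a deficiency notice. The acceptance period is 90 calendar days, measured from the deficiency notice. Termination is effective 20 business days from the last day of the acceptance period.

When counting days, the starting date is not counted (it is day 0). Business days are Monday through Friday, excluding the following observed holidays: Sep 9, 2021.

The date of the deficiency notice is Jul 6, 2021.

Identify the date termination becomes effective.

Nov 1, 2021

Adding 90 calendar days to Jul 6, 2021 gives Oct 4, 2021, which is the last day of the acceptance period.
From Monday, Oct 4, 2021, 20 business days (Oct 5, Oct 6, Oct 7, Oct 8, …, Oct 28, Oct 29, Nov 1, skipping weekends) brings us to Monday, Nov 1, 2021, which is the date termination becomes effective.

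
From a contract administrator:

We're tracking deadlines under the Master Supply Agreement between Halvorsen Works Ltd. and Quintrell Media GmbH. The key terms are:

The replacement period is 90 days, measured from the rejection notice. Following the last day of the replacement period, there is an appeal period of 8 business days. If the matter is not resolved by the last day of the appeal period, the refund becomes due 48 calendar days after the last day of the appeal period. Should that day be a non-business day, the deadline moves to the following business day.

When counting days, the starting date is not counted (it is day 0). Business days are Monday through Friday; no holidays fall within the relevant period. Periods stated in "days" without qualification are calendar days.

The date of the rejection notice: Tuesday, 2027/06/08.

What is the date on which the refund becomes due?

Adding 90 calendar days to 2027/06/08 gives 2027/09/06, which is the last day of the replacement period.
From Monday, 2027/09/06, 8 business days (Sep 7, Sep 8, Sep 9, Sep 10, Sep 13, Sep 14, Sep 15, Sep 16, skipping weekends) brings us to Thursday, 2027/09/16, which is the last day of the appeal period.
The date on which the refund becomes due: 2027/09/16 + 48 days = 2027/11/03. 2027/11/03 is a Wednesday, so no roll-forward applies.

2027/11/03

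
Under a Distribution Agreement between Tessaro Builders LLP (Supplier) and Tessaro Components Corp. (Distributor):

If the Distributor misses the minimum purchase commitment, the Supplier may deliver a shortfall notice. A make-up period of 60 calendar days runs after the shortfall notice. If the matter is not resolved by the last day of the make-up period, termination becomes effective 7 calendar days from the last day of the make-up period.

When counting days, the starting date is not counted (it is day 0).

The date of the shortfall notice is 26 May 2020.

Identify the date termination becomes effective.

1 August 2020

The last day of the make-up period: 60 calendar days after 26 May 2020 is 25 July 2020.
Adding 7 calendar days to 25 July 2020 gives 1 August 2020, which is the date termination becomes effective.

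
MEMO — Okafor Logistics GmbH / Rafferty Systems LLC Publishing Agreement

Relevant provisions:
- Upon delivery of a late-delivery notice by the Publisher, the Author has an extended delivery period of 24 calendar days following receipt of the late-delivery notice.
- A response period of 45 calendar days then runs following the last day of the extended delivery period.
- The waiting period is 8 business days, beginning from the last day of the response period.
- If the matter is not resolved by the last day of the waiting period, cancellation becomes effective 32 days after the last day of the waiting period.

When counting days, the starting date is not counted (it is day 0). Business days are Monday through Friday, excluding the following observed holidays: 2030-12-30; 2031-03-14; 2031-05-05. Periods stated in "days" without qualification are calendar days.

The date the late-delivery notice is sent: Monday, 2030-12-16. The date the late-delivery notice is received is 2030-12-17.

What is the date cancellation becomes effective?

2031-04-07

The last day of the extended delivery period: 2030-12-17 + 24 days = 2031-01-10.
The last day of the response period: 45 calendar days after 2031-01-10 is 2031-02-24.
The last day of the waiting period: counting 8 business days from Monday, 2031-02-24 (Feb 25, Feb 26, Feb 27, Feb 28, Mar 3, Mar 4, Mar 5, Mar 6, skipping weekends) reaches Thursday, 2031-03-06.
Adding 32 calendar days to 2031-03-06 gives 2031-04-07, which is the date cancellation becomes effective.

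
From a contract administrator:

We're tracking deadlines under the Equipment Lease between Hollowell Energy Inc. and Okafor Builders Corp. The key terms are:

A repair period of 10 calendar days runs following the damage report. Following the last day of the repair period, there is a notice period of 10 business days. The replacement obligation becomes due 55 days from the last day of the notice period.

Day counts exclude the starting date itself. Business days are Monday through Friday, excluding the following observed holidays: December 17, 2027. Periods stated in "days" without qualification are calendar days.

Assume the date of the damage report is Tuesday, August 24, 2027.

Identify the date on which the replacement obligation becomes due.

Adding 10 calendar days to August 24, 2027 gives September 3, 2027, which is the last day of the repair period.
From Friday, September 3, 2027, 10 business days (Sep 6, Sep 7, Sep 8, Sep 9, Sep 10, Sep 13, Sep 14, Sep 15, Sep 16, Sep 17, skipping weekends) brings us to Friday, September 17, 2027, which is the last day of the notice period.
The date on which the replacement obligation becomes due: September 17, 2027 + 55 days = November 11, 2027.

November 11, 2027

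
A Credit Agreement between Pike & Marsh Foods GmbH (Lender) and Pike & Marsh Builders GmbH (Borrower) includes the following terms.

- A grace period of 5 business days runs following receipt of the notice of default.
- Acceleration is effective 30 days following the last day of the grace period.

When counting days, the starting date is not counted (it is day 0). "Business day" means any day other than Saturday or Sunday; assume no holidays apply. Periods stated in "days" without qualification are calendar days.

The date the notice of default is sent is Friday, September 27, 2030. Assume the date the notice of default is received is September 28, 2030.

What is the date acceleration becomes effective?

November 3, 2030

The last day of the grace period: 5 business days after Saturday, September 28, 2030, skipping weekends — Sep 30, Oct 1, Oct 2, Oct 3, Oct 4 — lands on Friday, October 4, 2030.
The date acceleration becomes effective: October 4, 2030 + 30 days = November 3, 2030.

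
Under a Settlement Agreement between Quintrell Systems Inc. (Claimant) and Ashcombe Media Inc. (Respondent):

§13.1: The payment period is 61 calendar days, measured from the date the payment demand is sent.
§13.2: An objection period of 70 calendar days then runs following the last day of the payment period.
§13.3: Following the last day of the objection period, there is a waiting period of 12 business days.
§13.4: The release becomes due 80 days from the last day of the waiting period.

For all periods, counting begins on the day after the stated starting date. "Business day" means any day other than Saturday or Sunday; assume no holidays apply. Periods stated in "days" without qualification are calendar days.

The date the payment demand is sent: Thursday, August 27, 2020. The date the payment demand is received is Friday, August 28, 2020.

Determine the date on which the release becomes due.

April 11, 2021

The last day of the payment period: 61 calendar days after August 27, 2020 is October 27, 2020.
Adding 70 calendar days to October 27, 2020 gives January 5, 2021, which is the last day of the objection period.
The last day of the waiting period: 12 business days after Tuesday, January 5, 2021, skipping weekends — Jan 6, Jan 7, Jan 8, Jan 11, …, Jan 19, Jan 20, Jan 21 — lands on Thursday, January 21, 2021.
The date on which the release becomes due: January 21, 2021 + 80 days = April 11, 2021.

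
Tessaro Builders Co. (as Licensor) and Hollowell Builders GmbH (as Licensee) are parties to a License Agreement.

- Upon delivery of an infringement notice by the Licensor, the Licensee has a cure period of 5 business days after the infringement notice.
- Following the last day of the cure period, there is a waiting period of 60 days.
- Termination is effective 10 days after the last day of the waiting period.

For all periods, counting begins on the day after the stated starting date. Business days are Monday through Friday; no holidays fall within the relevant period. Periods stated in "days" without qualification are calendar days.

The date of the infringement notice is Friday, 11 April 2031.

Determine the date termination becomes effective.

The last day of the cure period: counting 5 business days from Friday, 11 April 2031 (Apr 14, Apr 15, Apr 16, Apr 17, Apr 18, skipping weekends) reaches Friday, 18 April 2031.
The last day of the waiting period: 18 April 2031 + 60 days = 17 June 2031.
Adding 10 calendar days to 17 June 2031 gives 27 June 2031, which is the date termination becomes effective.

27 June 2031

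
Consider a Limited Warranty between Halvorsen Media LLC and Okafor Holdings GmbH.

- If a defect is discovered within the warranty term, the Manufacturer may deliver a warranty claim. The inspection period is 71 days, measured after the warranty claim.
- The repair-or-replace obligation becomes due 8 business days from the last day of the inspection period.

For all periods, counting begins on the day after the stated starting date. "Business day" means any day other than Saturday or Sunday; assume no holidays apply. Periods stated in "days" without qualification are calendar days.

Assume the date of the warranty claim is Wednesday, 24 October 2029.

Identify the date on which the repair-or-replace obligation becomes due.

The last day of the inspection period: 24 October 2029 + 71 days = 3 January 2030.
The date on which the repair-or-replace obligation becomes due: counting 8 business days from Thursday, 3 January 2030 (Jan 4, Jan 7, Jan 8, Jan 9, Jan 10, Jan 11, Jan 14, Jan 15, skipping weekends) reaches Tuesday, 15 January 2030.

15 January 2030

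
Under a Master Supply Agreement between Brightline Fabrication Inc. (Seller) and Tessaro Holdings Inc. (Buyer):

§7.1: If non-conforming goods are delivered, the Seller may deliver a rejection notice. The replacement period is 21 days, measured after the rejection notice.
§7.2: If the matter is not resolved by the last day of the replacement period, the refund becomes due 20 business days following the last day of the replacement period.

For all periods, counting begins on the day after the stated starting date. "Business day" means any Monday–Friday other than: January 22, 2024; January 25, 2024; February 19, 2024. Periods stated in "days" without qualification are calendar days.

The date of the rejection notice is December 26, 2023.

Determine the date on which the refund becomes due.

February 15, 2024

The last day of the replacement period: 21 calendar days after December 26, 2023 is January 16, 2024.
The date on which the refund becomes due: 20 business days after Tuesday, January 16, 2024, skipping weekends and the listed holidays on Jan 22, Jan 25 — Jan 17, Jan 18, Jan 19, Jan 23, …, Feb 13, Feb 14, Feb 15 — lands on Thursday, February 15, 2024.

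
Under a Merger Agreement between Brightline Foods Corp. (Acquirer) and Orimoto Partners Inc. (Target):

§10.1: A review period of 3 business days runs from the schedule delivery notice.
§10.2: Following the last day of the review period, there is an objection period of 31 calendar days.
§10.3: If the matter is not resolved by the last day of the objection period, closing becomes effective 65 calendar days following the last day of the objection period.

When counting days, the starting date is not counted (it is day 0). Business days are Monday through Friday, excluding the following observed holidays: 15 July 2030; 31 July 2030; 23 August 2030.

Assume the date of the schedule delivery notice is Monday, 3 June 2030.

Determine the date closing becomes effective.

The last day of the review period: counting 3 business days from Monday, 3 June 2030 (Jun 4, Jun 5, Jun 6, skipping weekends) reaches Thursday, 6 June 2030.
The last day of the objection period: 31 calendar days after 6 June 2030 is 7 July 2030.
The date closing becomes effective: 7 July 2030 + 65 days = 10 September 2030.

10 September 2030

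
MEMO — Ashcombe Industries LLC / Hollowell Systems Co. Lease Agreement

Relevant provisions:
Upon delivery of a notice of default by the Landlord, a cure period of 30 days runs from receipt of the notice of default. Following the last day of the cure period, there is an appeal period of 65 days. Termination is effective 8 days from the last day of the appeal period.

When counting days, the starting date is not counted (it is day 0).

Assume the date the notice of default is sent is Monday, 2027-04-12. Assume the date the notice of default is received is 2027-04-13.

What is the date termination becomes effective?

Adding 30 calendar days to 2027-04-13 gives 2027-05-13, which is the last day of the cure period.
The last day of the appeal period: 2027-05-13 + 65 days = 2027-07-17.
The date termination becomes effective: 8 calendar days after 2027-07-17 is 2027-07-25.

2027-07-25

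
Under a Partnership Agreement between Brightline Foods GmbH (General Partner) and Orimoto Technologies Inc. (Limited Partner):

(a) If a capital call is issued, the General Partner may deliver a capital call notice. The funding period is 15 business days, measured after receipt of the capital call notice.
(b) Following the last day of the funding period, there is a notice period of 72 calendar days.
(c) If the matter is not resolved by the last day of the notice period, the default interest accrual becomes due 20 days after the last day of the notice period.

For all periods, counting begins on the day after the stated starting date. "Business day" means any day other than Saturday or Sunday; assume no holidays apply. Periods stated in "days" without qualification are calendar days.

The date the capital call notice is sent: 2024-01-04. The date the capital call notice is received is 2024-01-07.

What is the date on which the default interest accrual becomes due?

2024-04-27

The last day of the funding period: counting 15 business days from Sunday, 2024-01-07 (Jan 8, Jan 9, Jan 10, Jan 11, …, Jan 24, Jan 25, Jan 26, skipping weekends) reaches Friday, 2024-01-26.
Adding 72 calendar days to 2024-01-26 gives 2024-04-07, which is the last day of the notice period.
The date on which the default interest accrual becomes due: 20 calendar days after 2024-04-07 is 2024-04-27.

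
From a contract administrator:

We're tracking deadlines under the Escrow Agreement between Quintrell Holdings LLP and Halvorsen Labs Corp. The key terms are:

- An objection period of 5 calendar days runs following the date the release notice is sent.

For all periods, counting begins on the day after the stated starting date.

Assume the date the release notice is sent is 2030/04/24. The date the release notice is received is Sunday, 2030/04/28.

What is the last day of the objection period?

2030/04/29

The last day of the objection period: 5 calendar days after 2030/04/24 is 2030/04/29.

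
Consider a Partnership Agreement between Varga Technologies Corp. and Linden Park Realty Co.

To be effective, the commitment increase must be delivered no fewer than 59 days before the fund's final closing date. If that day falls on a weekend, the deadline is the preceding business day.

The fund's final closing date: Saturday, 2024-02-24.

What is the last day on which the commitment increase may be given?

2023-12-27

2024-02-24 minus 59 days is 2023-12-27. That is a Wednesday, so no adjustment is needed.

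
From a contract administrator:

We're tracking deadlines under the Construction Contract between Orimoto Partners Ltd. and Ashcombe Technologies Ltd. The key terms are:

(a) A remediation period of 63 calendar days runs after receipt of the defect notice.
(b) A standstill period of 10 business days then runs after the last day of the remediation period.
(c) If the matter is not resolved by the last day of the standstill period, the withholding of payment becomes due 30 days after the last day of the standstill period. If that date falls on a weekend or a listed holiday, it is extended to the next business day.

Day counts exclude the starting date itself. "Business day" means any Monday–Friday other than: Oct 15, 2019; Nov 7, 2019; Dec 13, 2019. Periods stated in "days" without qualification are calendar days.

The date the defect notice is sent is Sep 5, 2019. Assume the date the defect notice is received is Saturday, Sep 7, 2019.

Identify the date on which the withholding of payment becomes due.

Dec 23, 2019

The last day of the remediation period: Sep 7, 2019 + 63 days = Nov 9, 2019.
From Saturday, Nov 9, 2019, 10 business days (Nov 11, Nov 12, Nov 13, Nov 14, Nov 15, Nov 18, Nov 19, Nov 20, Nov 21, Nov 22, skipping weekends) brings us to Friday, Nov 22, 2019, which is the last day of the standstill period.
The date on which the withholding of payment becomes due: 30 calendar days after Nov 22, 2019 is Dec 22, 2019. That falls on a Sunday, so it rolls to the next business day, Monday, Dec 23, 2019.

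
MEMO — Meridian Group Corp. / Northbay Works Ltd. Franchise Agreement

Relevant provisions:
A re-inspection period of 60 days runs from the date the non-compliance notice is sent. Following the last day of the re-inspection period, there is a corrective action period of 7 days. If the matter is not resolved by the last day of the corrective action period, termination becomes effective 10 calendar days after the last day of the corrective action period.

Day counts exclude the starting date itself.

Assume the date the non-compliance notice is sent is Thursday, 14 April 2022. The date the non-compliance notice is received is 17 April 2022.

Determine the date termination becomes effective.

Adding 60 calendar days to 14 April 2022 gives 13 June 2022, which is the last day of the re-inspection period.
The last day of the corrective action period: 7 calendar days after 13 June 2022 is 20 June 2022.
Adding 10 calendar days to 20 June 2022 gives 30 June 2022, which is the date termination becomes effective.

30 June 2022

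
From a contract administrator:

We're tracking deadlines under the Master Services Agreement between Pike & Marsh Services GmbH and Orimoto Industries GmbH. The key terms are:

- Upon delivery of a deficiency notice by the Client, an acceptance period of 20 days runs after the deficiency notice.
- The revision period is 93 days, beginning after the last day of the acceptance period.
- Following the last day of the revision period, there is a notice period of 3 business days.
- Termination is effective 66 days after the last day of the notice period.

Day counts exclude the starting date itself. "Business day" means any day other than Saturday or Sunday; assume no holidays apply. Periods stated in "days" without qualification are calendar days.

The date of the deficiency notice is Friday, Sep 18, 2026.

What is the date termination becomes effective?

Mar 20, 2027

The last day of the acceptance period: 20 calendar days after Sep 18, 2026 is Oct 8, 2026.
The last day of the revision period: 93 calendar days after Oct 8, 2026 is Jan 9, 2027.
From Saturday, Jan 9, 2027, 3 business days (Jan 11, Jan 12, Jan 13, skipping weekends) brings us to Wednesday, Jan 13, 2027, which is the last day of the notice period.
Adding 66 calendar days to Jan 13, 2027 gives Mar 20, 2027, which is the date termination becomes effective.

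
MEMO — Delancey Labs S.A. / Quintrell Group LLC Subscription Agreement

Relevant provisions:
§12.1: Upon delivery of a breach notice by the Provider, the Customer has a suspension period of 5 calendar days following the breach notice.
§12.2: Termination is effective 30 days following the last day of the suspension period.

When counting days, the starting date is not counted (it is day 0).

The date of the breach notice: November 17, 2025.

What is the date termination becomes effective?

The last day of the suspension period: 5 calendar days after November 17, 2025 is November 22, 2025.
Adding 30 calendar days to November 22, 2025 gives December 22, 2025, which is the date termination becomes effective.

December 22, 2025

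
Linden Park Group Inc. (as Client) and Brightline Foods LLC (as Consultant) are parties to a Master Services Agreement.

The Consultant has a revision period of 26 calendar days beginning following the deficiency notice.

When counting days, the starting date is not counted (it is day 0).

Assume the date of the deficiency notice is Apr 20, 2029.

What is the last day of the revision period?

The last day of the revision period: Apr 20, 2029 + 26 days = May 16, 2029.

May 16, 2029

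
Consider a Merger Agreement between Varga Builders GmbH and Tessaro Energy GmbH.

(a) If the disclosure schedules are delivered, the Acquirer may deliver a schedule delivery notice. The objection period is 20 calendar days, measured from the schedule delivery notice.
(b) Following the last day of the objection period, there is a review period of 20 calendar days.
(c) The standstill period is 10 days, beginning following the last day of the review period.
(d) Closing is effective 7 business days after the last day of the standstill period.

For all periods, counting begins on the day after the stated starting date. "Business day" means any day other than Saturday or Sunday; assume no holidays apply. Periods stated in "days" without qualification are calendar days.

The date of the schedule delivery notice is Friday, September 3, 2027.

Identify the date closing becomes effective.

November 2, 2027

Adding 20 calendar days to September 3, 2027 gives September 23, 2027, which is the last day of the objection period.
The last day of the review period: 20 calendar days after September 23, 2027 is October 13, 2027.
The last day of the standstill period: 10 calendar days after October 13, 2027 is October 23, 2027.
The date closing becomes effective: 7 business days after Saturday, October 23, 2027, skipping weekends — Oct 25, Oct 26, Oct 27, Oct 28, Oct 29, Nov 1, Nov 2 — lands on Tuesday, November 2, 2027.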